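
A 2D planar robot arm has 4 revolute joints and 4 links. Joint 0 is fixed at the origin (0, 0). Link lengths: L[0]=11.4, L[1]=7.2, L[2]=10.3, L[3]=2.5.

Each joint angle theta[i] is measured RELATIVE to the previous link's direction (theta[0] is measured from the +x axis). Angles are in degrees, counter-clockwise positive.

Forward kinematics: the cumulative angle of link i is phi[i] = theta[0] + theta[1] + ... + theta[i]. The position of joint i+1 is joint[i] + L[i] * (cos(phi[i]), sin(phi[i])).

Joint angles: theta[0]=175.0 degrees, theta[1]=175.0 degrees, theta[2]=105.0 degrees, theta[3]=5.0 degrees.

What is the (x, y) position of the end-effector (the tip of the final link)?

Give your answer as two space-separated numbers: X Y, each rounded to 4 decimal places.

joint[0] = (0.0000, 0.0000)  (base)
link 0: phi[0] = 175 = 175 deg
  cos(175 deg) = -0.9962, sin(175 deg) = 0.0872
  joint[1] = (0.0000, 0.0000) + 11.4 * (-0.9962, 0.0872) = (0.0000 + -11.3566, 0.0000 + 0.9936) = (-11.3566, 0.9936)
link 1: phi[1] = 175 + 175 = 350 deg
  cos(350 deg) = 0.9848, sin(350 deg) = -0.1736
  joint[2] = (-11.3566, 0.9936) + 7.2 * (0.9848, -0.1736) = (-11.3566 + 7.0906, 0.9936 + -1.2503) = (-4.2660, -0.2567)
link 2: phi[2] = 175 + 175 + 105 = 455 deg
  cos(455 deg) = -0.0872, sin(455 deg) = 0.9962
  joint[3] = (-4.2660, -0.2567) + 10.3 * (-0.0872, 0.9962) = (-4.2660 + -0.8977, -0.2567 + 10.2608) = (-5.1637, 10.0041)
link 3: phi[3] = 175 + 175 + 105 + 5 = 460 deg
  cos(460 deg) = -0.1736, sin(460 deg) = 0.9848
  joint[4] = (-5.1637, 10.0041) + 2.5 * (-0.1736, 0.9848) = (-5.1637 + -0.4341, 10.0041 + 2.4620) = (-5.5978, 12.4661)
End effector: (-5.5978, 12.4661)

Answer: -5.5978 12.4661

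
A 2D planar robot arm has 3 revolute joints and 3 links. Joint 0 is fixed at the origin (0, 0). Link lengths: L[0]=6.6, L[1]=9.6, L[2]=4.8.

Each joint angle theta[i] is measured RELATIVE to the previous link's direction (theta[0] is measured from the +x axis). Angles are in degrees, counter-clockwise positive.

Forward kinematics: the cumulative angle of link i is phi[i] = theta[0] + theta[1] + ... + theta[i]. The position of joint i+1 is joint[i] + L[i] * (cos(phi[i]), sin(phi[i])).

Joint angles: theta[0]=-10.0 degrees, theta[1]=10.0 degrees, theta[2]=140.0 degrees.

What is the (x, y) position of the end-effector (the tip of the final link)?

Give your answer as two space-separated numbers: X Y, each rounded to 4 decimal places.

joint[0] = (0.0000, 0.0000)  (base)
link 0: phi[0] = -10 = -10 deg
  cos(-10 deg) = 0.9848, sin(-10 deg) = -0.1736
  joint[1] = (0.0000, 0.0000) + 6.6 * (0.9848, -0.1736) = (0.0000 + 6.4997, 0.0000 + -1.1461) = (6.4997, -1.1461)
link 1: phi[1] = -10 + 10 = 0 deg
  cos(0 deg) = 1.0000, sin(0 deg) = 0.0000
  joint[2] = (6.4997, -1.1461) + 9.6 * (1.0000, 0.0000) = (6.4997 + 9.6000, -1.1461 + 0.0000) = (16.0997, -1.1461)
link 2: phi[2] = -10 + 10 + 140 = 140 deg
  cos(140 deg) = -0.7660, sin(140 deg) = 0.6428
  joint[3] = (16.0997, -1.1461) + 4.8 * (-0.7660, 0.6428) = (16.0997 + -3.6770, -1.1461 + 3.0854) = (12.4227, 1.9393)
End effector: (12.4227, 1.9393)

Answer: 12.4227 1.9393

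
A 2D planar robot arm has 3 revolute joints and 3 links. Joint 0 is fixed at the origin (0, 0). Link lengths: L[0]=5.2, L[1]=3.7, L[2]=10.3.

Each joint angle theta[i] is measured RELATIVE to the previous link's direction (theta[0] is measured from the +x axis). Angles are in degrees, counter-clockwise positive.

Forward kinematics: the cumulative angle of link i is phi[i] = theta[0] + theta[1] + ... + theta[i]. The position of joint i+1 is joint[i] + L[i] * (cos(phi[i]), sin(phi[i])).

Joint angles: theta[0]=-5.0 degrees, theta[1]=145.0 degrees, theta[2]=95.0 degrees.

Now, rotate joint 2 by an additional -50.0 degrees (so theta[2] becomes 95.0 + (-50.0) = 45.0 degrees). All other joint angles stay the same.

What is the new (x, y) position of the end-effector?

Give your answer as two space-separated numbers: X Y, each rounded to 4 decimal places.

Answer: -7.9150 1.0274

Derivation:
joint[0] = (0.0000, 0.0000)  (base)
link 0: phi[0] = -5 = -5 deg
  cos(-5 deg) = 0.9962, sin(-5 deg) = -0.0872
  joint[1] = (0.0000, 0.0000) + 5.2 * (0.9962, -0.0872) = (0.0000 + 5.1802, 0.0000 + -0.4532) = (5.1802, -0.4532)
link 1: phi[1] = -5 + 145 = 140 deg
  cos(140 deg) = -0.7660, sin(140 deg) = 0.6428
  joint[2] = (5.1802, -0.4532) + 3.7 * (-0.7660, 0.6428) = (5.1802 + -2.8344, -0.4532 + 2.3783) = (2.3458, 1.9251)
link 2: phi[2] = -5 + 145 + 45 = 185 deg
  cos(185 deg) = -0.9962, sin(185 deg) = -0.0872
  joint[3] = (2.3458, 1.9251) + 10.3 * (-0.9962, -0.0872) = (2.3458 + -10.2608, 1.9251 + -0.8977) = (-7.9150, 1.0274)
End effector: (-7.9150, 1.0274)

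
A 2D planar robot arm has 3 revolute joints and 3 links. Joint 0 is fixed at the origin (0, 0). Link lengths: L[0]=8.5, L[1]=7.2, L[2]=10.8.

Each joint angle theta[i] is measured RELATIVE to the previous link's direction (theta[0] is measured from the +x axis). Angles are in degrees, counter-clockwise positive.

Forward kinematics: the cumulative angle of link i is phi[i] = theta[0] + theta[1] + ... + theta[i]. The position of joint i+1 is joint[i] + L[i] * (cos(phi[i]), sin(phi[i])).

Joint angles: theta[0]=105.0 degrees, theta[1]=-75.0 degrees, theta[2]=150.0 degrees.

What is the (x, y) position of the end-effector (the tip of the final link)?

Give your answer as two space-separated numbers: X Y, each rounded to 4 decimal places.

joint[0] = (0.0000, 0.0000)  (base)
link 0: phi[0] = 105 = 105 deg
  cos(105 deg) = -0.2588, sin(105 deg) = 0.9659
  joint[1] = (0.0000, 0.0000) + 8.5 * (-0.2588, 0.9659) = (0.0000 + -2.2000, 0.0000 + 8.2104) = (-2.2000, 8.2104)
link 1: phi[1] = 105 + -75 = 30 deg
  cos(30 deg) = 0.8660, sin(30 deg) = 0.5000
  joint[2] = (-2.2000, 8.2104) + 7.2 * (0.8660, 0.5000) = (-2.2000 + 6.2354, 8.2104 + 3.6000) = (4.0354, 11.8104)
link 2: phi[2] = 105 + -75 + 150 = 180 deg
  cos(180 deg) = -1.0000, sin(180 deg) = 0.0000
  joint[3] = (4.0354, 11.8104) + 10.8 * (-1.0000, 0.0000) = (4.0354 + -10.8000, 11.8104 + 0.0000) = (-6.7646, 11.8104)
End effector: (-6.7646, 11.8104)

Answer: -6.7646 11.8104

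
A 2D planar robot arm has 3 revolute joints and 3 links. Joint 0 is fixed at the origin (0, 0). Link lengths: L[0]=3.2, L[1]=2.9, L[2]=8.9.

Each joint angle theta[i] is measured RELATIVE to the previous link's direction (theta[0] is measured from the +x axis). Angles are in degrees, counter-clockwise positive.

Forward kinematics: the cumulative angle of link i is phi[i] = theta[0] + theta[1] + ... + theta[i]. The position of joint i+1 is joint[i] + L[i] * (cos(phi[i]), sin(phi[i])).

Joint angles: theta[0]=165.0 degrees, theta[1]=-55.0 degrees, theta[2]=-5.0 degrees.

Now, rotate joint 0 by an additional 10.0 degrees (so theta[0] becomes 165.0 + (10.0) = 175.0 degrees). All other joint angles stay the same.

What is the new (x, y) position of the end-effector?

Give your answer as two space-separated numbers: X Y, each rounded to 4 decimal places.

joint[0] = (0.0000, 0.0000)  (base)
link 0: phi[0] = 175 = 175 deg
  cos(175 deg) = -0.9962, sin(175 deg) = 0.0872
  joint[1] = (0.0000, 0.0000) + 3.2 * (-0.9962, 0.0872) = (0.0000 + -3.1878, 0.0000 + 0.2789) = (-3.1878, 0.2789)
link 1: phi[1] = 175 + -55 = 120 deg
  cos(120 deg) = -0.5000, sin(120 deg) = 0.8660
  joint[2] = (-3.1878, 0.2789) + 2.9 * (-0.5000, 0.8660) = (-3.1878 + -1.4500, 0.2789 + 2.5115) = (-4.6378, 2.7904)
link 2: phi[2] = 175 + -55 + -5 = 115 deg
  cos(115 deg) = -0.4226, sin(115 deg) = 0.9063
  joint[3] = (-4.6378, 2.7904) + 8.9 * (-0.4226, 0.9063) = (-4.6378 + -3.7613, 2.7904 + 8.0661) = (-8.3991, 10.8565)
End effector: (-8.3991, 10.8565)

Answer: -8.3991 10.8565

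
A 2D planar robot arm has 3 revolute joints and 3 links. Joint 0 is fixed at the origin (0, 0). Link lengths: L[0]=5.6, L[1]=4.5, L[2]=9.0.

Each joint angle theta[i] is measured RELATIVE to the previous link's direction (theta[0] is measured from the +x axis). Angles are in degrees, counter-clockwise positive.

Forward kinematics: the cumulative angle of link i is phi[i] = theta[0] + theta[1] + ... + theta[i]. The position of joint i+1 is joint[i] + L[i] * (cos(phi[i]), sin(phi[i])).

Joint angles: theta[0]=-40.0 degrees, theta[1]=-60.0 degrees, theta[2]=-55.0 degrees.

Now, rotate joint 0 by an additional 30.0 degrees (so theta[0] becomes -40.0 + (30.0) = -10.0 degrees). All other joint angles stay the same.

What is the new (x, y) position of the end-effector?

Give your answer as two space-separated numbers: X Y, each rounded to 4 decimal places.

joint[0] = (0.0000, 0.0000)  (base)
link 0: phi[0] = -10 = -10 deg
  cos(-10 deg) = 0.9848, sin(-10 deg) = -0.1736
  joint[1] = (0.0000, 0.0000) + 5.6 * (0.9848, -0.1736) = (0.0000 + 5.5149, 0.0000 + -0.9724) = (5.5149, -0.9724)
link 1: phi[1] = -10 + -60 = -70 deg
  cos(-70 deg) = 0.3420, sin(-70 deg) = -0.9397
  joint[2] = (5.5149, -0.9724) + 4.5 * (0.3420, -0.9397) = (5.5149 + 1.5391, -0.9724 + -4.2286) = (7.0540, -5.2010)
link 2: phi[2] = -10 + -60 + -55 = -125 deg
  cos(-125 deg) = -0.5736, sin(-125 deg) = -0.8192
  joint[3] = (7.0540, -5.2010) + 9 * (-0.5736, -0.8192) = (7.0540 + -5.1622, -5.2010 + -7.3724) = (1.8918, -12.5734)
End effector: (1.8918, -12.5734)

Answer: 1.8918 -12.5734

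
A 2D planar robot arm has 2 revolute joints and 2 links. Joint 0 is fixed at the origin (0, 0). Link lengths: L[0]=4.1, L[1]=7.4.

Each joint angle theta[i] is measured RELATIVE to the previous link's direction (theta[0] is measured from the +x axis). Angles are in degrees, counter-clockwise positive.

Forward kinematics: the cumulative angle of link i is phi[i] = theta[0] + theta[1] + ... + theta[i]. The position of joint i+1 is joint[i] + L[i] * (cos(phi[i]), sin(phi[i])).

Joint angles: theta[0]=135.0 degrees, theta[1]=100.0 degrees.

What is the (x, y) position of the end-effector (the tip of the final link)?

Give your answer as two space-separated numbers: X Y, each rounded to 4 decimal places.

Answer: -7.1436 -3.1626

Derivation:
joint[0] = (0.0000, 0.0000)  (base)
link 0: phi[0] = 135 = 135 deg
  cos(135 deg) = -0.7071, sin(135 deg) = 0.7071
  joint[1] = (0.0000, 0.0000) + 4.1 * (-0.7071, 0.7071) = (0.0000 + -2.8991, 0.0000 + 2.8991) = (-2.8991, 2.8991)
link 1: phi[1] = 135 + 100 = 235 deg
  cos(235 deg) = -0.5736, sin(235 deg) = -0.8192
  joint[2] = (-2.8991, 2.8991) + 7.4 * (-0.5736, -0.8192) = (-2.8991 + -4.2445, 2.8991 + -6.0617) = (-7.1436, -3.1626)
End effector: (-7.1436, -3.1626)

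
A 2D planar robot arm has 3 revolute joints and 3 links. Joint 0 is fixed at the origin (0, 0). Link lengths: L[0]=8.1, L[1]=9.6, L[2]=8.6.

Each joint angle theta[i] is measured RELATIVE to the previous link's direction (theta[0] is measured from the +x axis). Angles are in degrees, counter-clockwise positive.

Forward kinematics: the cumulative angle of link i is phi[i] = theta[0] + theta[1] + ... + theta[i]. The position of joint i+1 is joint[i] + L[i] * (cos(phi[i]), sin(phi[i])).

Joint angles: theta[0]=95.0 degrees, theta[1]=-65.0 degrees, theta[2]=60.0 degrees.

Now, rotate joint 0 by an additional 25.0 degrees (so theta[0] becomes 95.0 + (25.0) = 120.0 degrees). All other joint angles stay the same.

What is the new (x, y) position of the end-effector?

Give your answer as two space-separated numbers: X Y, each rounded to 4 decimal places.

Answer: -2.1782 22.6729

Derivation:
joint[0] = (0.0000, 0.0000)  (base)
link 0: phi[0] = 120 = 120 deg
  cos(120 deg) = -0.5000, sin(120 deg) = 0.8660
  joint[1] = (0.0000, 0.0000) + 8.1 * (-0.5000, 0.8660) = (0.0000 + -4.0500, 0.0000 + 7.0148) = (-4.0500, 7.0148)
link 1: phi[1] = 120 + -65 = 55 deg
  cos(55 deg) = 0.5736, sin(55 deg) = 0.8192
  joint[2] = (-4.0500, 7.0148) + 9.6 * (0.5736, 0.8192) = (-4.0500 + 5.5063, 7.0148 + 7.8639) = (1.4563, 14.8787)
link 2: phi[2] = 120 + -65 + 60 = 115 deg
  cos(115 deg) = -0.4226, sin(115 deg) = 0.9063
  joint[3] = (1.4563, 14.8787) + 8.6 * (-0.4226, 0.9063) = (1.4563 + -3.6345, 14.8787 + 7.7942) = (-2.1782, 22.6729)
End effector: (-2.1782, 22.6729)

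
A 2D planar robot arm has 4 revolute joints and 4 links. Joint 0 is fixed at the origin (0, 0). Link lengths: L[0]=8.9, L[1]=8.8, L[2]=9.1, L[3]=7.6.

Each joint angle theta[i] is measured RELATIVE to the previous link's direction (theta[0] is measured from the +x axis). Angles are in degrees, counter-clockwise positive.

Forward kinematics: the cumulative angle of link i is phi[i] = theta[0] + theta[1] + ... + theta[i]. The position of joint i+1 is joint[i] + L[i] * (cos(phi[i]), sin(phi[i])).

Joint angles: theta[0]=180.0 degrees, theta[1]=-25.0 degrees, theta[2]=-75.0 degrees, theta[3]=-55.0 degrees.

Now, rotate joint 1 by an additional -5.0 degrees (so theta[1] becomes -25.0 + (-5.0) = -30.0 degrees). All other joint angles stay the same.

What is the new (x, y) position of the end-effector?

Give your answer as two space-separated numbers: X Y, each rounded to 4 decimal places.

joint[0] = (0.0000, 0.0000)  (base)
link 0: phi[0] = 180 = 180 deg
  cos(180 deg) = -1.0000, sin(180 deg) = 0.0000
  joint[1] = (0.0000, 0.0000) + 8.9 * (-1.0000, 0.0000) = (0.0000 + -8.9000, 0.0000 + 0.0000) = (-8.9000, 0.0000)
link 1: phi[1] = 180 + -30 = 150 deg
  cos(150 deg) = -0.8660, sin(150 deg) = 0.5000
  joint[2] = (-8.9000, 0.0000) + 8.8 * (-0.8660, 0.5000) = (-8.9000 + -7.6210, 0.0000 + 4.4000) = (-16.5210, 4.4000)
link 2: phi[2] = 180 + -30 + -75 = 75 deg
  cos(75 deg) = 0.2588, sin(75 deg) = 0.9659
  joint[3] = (-16.5210, 4.4000) + 9.1 * (0.2588, 0.9659) = (-16.5210 + 2.3553, 4.4000 + 8.7899) = (-14.1658, 13.1899)
link 3: phi[3] = 180 + -30 + -75 + -55 = 20 deg
  cos(20 deg) = 0.9397, sin(20 deg) = 0.3420
  joint[4] = (-14.1658, 13.1899) + 7.6 * (0.9397, 0.3420) = (-14.1658 + 7.1417, 13.1899 + 2.5994) = (-7.0241, 15.7893)
End effector: (-7.0241, 15.7893)

Answer: -7.0241 15.7893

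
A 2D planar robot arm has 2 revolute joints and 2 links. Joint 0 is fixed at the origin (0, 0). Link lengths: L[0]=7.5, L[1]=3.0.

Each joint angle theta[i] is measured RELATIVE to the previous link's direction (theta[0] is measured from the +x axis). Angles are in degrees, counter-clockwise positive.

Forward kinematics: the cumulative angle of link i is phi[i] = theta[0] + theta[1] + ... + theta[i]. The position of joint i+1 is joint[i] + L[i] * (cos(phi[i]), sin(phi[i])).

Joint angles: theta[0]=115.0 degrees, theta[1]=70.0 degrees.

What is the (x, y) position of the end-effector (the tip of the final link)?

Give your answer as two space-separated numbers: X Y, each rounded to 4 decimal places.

joint[0] = (0.0000, 0.0000)  (base)
link 0: phi[0] = 115 = 115 deg
  cos(115 deg) = -0.4226, sin(115 deg) = 0.9063
  joint[1] = (0.0000, 0.0000) + 7.5 * (-0.4226, 0.9063) = (0.0000 + -3.1696, 0.0000 + 6.7973) = (-3.1696, 6.7973)
link 1: phi[1] = 115 + 70 = 185 deg
  cos(185 deg) = -0.9962, sin(185 deg) = -0.0872
  joint[2] = (-3.1696, 6.7973) + 3 * (-0.9962, -0.0872) = (-3.1696 + -2.9886, 6.7973 + -0.2615) = (-6.1582, 6.5358)
End effector: (-6.1582, 6.5358)

Answer: -6.1582 6.5358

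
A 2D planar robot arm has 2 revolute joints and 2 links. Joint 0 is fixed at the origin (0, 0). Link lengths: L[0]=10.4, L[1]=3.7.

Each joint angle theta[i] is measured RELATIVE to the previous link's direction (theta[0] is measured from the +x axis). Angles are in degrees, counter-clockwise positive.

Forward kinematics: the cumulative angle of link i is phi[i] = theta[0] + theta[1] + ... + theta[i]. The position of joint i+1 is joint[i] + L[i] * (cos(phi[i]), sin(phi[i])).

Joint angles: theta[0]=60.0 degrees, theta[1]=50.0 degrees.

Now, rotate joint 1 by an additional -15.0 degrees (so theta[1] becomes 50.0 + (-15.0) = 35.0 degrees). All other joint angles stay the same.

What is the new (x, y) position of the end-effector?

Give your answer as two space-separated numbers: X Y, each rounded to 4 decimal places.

Answer: 4.8775 12.6926

Derivation:
joint[0] = (0.0000, 0.0000)  (base)
link 0: phi[0] = 60 = 60 deg
  cos(60 deg) = 0.5000, sin(60 deg) = 0.8660
  joint[1] = (0.0000, 0.0000) + 10.4 * (0.5000, 0.8660) = (0.0000 + 5.2000, 0.0000 + 9.0067) = (5.2000, 9.0067)
link 1: phi[1] = 60 + 35 = 95 deg
  cos(95 deg) = -0.0872, sin(95 deg) = 0.9962
  joint[2] = (5.2000, 9.0067) + 3.7 * (-0.0872, 0.9962) = (5.2000 + -0.3225, 9.0067 + 3.6859) = (4.8775, 12.6926)
End effector: (4.8775, 12.6926)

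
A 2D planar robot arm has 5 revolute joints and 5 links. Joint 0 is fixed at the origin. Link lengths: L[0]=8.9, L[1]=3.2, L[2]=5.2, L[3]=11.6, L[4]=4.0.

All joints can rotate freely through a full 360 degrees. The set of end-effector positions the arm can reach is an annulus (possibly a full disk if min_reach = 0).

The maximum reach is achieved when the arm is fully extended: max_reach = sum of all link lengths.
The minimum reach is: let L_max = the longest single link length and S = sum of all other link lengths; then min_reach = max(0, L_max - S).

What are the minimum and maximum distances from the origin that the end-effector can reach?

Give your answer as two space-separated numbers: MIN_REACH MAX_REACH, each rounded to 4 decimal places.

Answer: 0.0000 32.9000

Derivation:
Link lengths: [8.9, 3.2, 5.2, 11.6, 4.0]
max_reach = 8.9 + 3.2 + 5.2 + 11.6 + 4 = 32.9
L_max = max([8.9, 3.2, 5.2, 11.6, 4.0]) = 11.6
S (sum of others) = 32.9 - 11.6 = 21.3
min_reach = max(0, 11.6 - 21.3) = max(0, -9.7) = 0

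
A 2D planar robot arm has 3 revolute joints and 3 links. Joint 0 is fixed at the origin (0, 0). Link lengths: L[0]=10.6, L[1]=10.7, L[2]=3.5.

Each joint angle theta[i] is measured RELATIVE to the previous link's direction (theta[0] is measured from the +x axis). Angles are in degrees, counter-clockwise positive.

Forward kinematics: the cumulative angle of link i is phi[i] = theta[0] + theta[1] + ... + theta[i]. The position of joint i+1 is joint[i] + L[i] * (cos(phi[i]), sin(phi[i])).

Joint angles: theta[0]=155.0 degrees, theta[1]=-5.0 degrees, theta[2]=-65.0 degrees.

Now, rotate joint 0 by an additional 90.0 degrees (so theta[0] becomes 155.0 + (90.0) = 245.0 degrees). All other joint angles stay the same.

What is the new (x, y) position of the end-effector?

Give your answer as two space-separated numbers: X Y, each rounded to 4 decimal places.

joint[0] = (0.0000, 0.0000)  (base)
link 0: phi[0] = 245 = 245 deg
  cos(245 deg) = -0.4226, sin(245 deg) = -0.9063
  joint[1] = (0.0000, 0.0000) + 10.6 * (-0.4226, -0.9063) = (0.0000 + -4.4798, 0.0000 + -9.6069) = (-4.4798, -9.6069)
link 1: phi[1] = 245 + -5 = 240 deg
  cos(240 deg) = -0.5000, sin(240 deg) = -0.8660
  joint[2] = (-4.4798, -9.6069) + 10.7 * (-0.5000, -0.8660) = (-4.4798 + -5.3500, -9.6069 + -9.2665) = (-9.8298, -18.8733)
link 2: phi[2] = 245 + -5 + -65 = 175 deg
  cos(175 deg) = -0.9962, sin(175 deg) = 0.0872
  joint[3] = (-9.8298, -18.8733) + 3.5 * (-0.9962, 0.0872) = (-9.8298 + -3.4867, -18.8733 + 0.3050) = (-13.3164, -18.5683)
End effector: (-13.3164, -18.5683)

Answer: -13.3164 -18.5683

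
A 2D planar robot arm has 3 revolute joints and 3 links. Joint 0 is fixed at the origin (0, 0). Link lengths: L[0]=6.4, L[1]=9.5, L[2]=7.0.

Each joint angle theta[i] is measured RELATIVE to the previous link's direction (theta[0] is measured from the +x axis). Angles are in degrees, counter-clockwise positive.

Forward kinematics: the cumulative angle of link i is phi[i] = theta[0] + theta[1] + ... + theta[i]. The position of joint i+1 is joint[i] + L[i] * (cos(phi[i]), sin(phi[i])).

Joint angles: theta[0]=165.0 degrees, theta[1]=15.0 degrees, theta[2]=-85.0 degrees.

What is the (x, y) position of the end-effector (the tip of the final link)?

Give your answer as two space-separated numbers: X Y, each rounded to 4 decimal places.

joint[0] = (0.0000, 0.0000)  (base)
link 0: phi[0] = 165 = 165 deg
  cos(165 deg) = -0.9659, sin(165 deg) = 0.2588
  joint[1] = (0.0000, 0.0000) + 6.4 * (-0.9659, 0.2588) = (0.0000 + -6.1819, 0.0000 + 1.6564) = (-6.1819, 1.6564)
link 1: phi[1] = 165 + 15 = 180 deg
  cos(180 deg) = -1.0000, sin(180 deg) = 0.0000
  joint[2] = (-6.1819, 1.6564) + 9.5 * (-1.0000, 0.0000) = (-6.1819 + -9.5000, 1.6564 + 0.0000) = (-15.6819, 1.6564)
link 2: phi[2] = 165 + 15 + -85 = 95 deg
  cos(95 deg) = -0.0872, sin(95 deg) = 0.9962
  joint[3] = (-15.6819, 1.6564) + 7 * (-0.0872, 0.9962) = (-15.6819 + -0.6101, 1.6564 + 6.9734) = (-16.2920, 8.6298)
End effector: (-16.2920, 8.6298)

Answer: -16.2920 8.6298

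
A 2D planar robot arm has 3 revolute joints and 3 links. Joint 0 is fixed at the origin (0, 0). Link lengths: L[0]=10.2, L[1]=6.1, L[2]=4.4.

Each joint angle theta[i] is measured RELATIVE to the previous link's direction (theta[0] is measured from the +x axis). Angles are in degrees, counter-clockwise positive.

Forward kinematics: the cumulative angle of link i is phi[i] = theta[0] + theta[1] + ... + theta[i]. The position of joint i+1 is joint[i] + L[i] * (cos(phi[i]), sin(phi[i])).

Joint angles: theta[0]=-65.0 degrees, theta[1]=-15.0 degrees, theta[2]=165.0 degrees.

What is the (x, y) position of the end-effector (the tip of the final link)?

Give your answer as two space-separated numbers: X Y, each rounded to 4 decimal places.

joint[0] = (0.0000, 0.0000)  (base)
link 0: phi[0] = -65 = -65 deg
  cos(-65 deg) = 0.4226, sin(-65 deg) = -0.9063
  joint[1] = (0.0000, 0.0000) + 10.2 * (0.4226, -0.9063) = (0.0000 + 4.3107, 0.0000 + -9.2443) = (4.3107, -9.2443)
link 1: phi[1] = -65 + -15 = -80 deg
  cos(-80 deg) = 0.1736, sin(-80 deg) = -0.9848
  joint[2] = (4.3107, -9.2443) + 6.1 * (0.1736, -0.9848) = (4.3107 + 1.0593, -9.2443 + -6.0073) = (5.3700, -15.2517)
link 2: phi[2] = -65 + -15 + 165 = 85 deg
  cos(85 deg) = 0.0872, sin(85 deg) = 0.9962
  joint[3] = (5.3700, -15.2517) + 4.4 * (0.0872, 0.9962) = (5.3700 + 0.3835, -15.2517 + 4.3833) = (5.7534, -10.8684)
End effector: (5.7534, -10.8684)

Answer: 5.7534 -10.8684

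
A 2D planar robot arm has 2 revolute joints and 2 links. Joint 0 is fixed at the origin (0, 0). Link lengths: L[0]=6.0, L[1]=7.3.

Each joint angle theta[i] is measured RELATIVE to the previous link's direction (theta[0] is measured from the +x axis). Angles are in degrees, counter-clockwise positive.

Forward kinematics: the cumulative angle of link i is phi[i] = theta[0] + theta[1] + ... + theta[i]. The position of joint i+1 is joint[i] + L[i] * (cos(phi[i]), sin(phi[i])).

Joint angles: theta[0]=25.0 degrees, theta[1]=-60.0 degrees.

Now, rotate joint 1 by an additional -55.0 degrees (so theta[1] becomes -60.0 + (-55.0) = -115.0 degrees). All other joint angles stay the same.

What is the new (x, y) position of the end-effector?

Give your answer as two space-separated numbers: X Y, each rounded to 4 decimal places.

Answer: 5.4378 -4.7643

Derivation:
joint[0] = (0.0000, 0.0000)  (base)
link 0: phi[0] = 25 = 25 deg
  cos(25 deg) = 0.9063, sin(25 deg) = 0.4226
  joint[1] = (0.0000, 0.0000) + 6 * (0.9063, 0.4226) = (0.0000 + 5.4378, 0.0000 + 2.5357) = (5.4378, 2.5357)
link 1: phi[1] = 25 + -115 = -90 deg
  cos(-90 deg) = 0.0000, sin(-90 deg) = -1.0000
  joint[2] = (5.4378, 2.5357) + 7.3 * (0.0000, -1.0000) = (5.4378 + 0.0000, 2.5357 + -7.3000) = (5.4378, -4.7643)
End effector: (5.4378, -4.7643)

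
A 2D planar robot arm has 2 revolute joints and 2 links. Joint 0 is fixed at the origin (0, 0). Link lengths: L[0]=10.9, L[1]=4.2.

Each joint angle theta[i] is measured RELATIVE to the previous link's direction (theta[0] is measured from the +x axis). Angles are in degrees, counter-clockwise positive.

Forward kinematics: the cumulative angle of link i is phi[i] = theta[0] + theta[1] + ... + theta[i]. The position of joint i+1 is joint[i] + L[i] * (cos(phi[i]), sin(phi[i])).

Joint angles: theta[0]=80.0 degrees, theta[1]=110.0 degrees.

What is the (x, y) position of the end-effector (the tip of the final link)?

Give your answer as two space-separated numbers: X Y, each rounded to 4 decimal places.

Answer: -2.2434 10.0051

Derivation:
joint[0] = (0.0000, 0.0000)  (base)
link 0: phi[0] = 80 = 80 deg
  cos(80 deg) = 0.1736, sin(80 deg) = 0.9848
  joint[1] = (0.0000, 0.0000) + 10.9 * (0.1736, 0.9848) = (0.0000 + 1.8928, 0.0000 + 10.7344) = (1.8928, 10.7344)
link 1: phi[1] = 80 + 110 = 190 deg
  cos(190 deg) = -0.9848, sin(190 deg) = -0.1736
  joint[2] = (1.8928, 10.7344) + 4.2 * (-0.9848, -0.1736) = (1.8928 + -4.1362, 10.7344 + -0.7293) = (-2.2434, 10.0051)
End effector: (-2.2434, 10.0051)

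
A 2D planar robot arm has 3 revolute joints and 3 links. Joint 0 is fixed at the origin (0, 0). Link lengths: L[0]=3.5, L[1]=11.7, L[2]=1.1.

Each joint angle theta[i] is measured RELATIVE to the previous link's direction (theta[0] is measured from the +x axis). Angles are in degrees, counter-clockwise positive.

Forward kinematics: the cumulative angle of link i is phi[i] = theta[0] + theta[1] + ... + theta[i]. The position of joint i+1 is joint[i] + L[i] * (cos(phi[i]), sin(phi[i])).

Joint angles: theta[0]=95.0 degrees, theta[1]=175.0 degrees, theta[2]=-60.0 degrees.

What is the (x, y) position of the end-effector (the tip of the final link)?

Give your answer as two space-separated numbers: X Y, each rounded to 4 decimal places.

joint[0] = (0.0000, 0.0000)  (base)
link 0: phi[0] = 95 = 95 deg
  cos(95 deg) = -0.0872, sin(95 deg) = 0.9962
  joint[1] = (0.0000, 0.0000) + 3.5 * (-0.0872, 0.9962) = (0.0000 + -0.3050, 0.0000 + 3.4867) = (-0.3050, 3.4867)
link 1: phi[1] = 95 + 175 = 270 deg
  cos(270 deg) = -0.0000, sin(270 deg) = -1.0000
  joint[2] = (-0.3050, 3.4867) + 11.7 * (-0.0000, -1.0000) = (-0.3050 + -0.0000, 3.4867 + -11.7000) = (-0.3050, -8.2133)
link 2: phi[2] = 95 + 175 + -60 = 210 deg
  cos(210 deg) = -0.8660, sin(210 deg) = -0.5000
  joint[3] = (-0.3050, -8.2133) + 1.1 * (-0.8660, -0.5000) = (-0.3050 + -0.9526, -8.2133 + -0.5500) = (-1.2577, -8.7633)
End effector: (-1.2577, -8.7633)

Answer: -1.2577 -8.7633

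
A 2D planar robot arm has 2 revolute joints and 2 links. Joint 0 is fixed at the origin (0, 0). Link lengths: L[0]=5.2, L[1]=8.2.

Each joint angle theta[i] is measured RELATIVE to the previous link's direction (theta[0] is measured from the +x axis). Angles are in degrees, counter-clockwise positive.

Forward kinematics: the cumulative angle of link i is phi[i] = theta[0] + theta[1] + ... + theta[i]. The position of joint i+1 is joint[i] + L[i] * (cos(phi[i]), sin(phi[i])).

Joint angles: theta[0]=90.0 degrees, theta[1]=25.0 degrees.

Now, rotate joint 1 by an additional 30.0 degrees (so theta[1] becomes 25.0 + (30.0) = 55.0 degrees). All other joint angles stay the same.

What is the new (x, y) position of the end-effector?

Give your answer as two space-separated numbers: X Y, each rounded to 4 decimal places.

joint[0] = (0.0000, 0.0000)  (base)
link 0: phi[0] = 90 = 90 deg
  cos(90 deg) = 0.0000, sin(90 deg) = 1.0000
  joint[1] = (0.0000, 0.0000) + 5.2 * (0.0000, 1.0000) = (0.0000 + 0.0000, 0.0000 + 5.2000) = (0.0000, 5.2000)
link 1: phi[1] = 90 + 55 = 145 deg
  cos(145 deg) = -0.8192, sin(145 deg) = 0.5736
  joint[2] = (0.0000, 5.2000) + 8.2 * (-0.8192, 0.5736) = (0.0000 + -6.7170, 5.2000 + 4.7033) = (-6.7170, 9.9033)
End effector: (-6.7170, 9.9033)

Answer: -6.7170 9.9033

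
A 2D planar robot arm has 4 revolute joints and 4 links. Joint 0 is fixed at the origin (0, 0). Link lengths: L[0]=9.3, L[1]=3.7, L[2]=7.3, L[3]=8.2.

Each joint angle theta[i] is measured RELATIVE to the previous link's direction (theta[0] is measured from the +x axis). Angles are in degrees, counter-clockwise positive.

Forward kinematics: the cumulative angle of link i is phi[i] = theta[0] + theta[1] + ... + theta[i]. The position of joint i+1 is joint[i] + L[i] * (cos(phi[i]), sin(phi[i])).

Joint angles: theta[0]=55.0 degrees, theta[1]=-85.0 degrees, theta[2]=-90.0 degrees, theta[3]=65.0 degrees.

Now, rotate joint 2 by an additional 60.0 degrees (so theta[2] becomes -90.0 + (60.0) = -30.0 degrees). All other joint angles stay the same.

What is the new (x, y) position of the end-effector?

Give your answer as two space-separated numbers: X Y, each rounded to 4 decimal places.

Answer: 20.3574 0.1608

Derivation:
joint[0] = (0.0000, 0.0000)  (base)
link 0: phi[0] = 55 = 55 deg
  cos(55 deg) = 0.5736, sin(55 deg) = 0.8192
  joint[1] = (0.0000, 0.0000) + 9.3 * (0.5736, 0.8192) = (0.0000 + 5.3343, 0.0000 + 7.6181) = (5.3343, 7.6181)
link 1: phi[1] = 55 + -85 = -30 deg
  cos(-30 deg) = 0.8660, sin(-30 deg) = -0.5000
  joint[2] = (5.3343, 7.6181) + 3.7 * (0.8660, -0.5000) = (5.3343 + 3.2043, 7.6181 + -1.8500) = (8.5386, 5.7681)
link 2: phi[2] = 55 + -85 + -30 = -60 deg
  cos(-60 deg) = 0.5000, sin(-60 deg) = -0.8660
  joint[3] = (8.5386, 5.7681) + 7.3 * (0.5000, -0.8660) = (8.5386 + 3.6500, 5.7681 + -6.3220) = (12.1886, -0.5539)
link 3: phi[3] = 55 + -85 + -30 + 65 = 5 deg
  cos(5 deg) = 0.9962, sin(5 deg) = 0.0872
  joint[4] = (12.1886, -0.5539) + 8.2 * (0.9962, 0.0872) = (12.1886 + 8.1688, -0.5539 + 0.7147) = (20.3574, 0.1608)
End effector: (20.3574, 0.1608)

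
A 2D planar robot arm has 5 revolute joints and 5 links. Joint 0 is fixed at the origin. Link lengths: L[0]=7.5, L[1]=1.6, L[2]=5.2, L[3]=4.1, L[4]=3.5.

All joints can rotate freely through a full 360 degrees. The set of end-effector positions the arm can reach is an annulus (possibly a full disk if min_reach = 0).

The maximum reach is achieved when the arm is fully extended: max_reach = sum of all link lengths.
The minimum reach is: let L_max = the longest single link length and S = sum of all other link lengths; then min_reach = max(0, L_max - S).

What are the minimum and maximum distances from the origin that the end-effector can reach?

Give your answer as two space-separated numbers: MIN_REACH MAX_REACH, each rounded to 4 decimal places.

Link lengths: [7.5, 1.6, 5.2, 4.1, 3.5]
max_reach = 7.5 + 1.6 + 5.2 + 4.1 + 3.5 = 21.9
L_max = max([7.5, 1.6, 5.2, 4.1, 3.5]) = 7.5
S (sum of others) = 21.9 - 7.5 = 14.4
min_reach = max(0, 7.5 - 14.4) = max(0, -6.9) = 0

Answer: 0.0000 21.9000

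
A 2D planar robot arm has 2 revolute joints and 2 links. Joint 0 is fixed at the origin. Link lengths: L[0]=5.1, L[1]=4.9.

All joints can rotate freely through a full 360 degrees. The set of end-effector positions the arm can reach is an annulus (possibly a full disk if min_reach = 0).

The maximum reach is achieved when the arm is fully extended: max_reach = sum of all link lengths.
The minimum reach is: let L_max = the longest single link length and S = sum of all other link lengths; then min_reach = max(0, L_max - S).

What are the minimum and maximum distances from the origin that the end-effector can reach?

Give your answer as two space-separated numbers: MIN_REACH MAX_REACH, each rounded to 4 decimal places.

Answer: 0.2000 10.0000

Derivation:
Link lengths: [5.1, 4.9]
max_reach = 5.1 + 4.9 = 10
L_max = max([5.1, 4.9]) = 5.1
S (sum of others) = 10 - 5.1 = 4.9
min_reach = max(0, 5.1 - 4.9) = max(0, 0.2) = 0.2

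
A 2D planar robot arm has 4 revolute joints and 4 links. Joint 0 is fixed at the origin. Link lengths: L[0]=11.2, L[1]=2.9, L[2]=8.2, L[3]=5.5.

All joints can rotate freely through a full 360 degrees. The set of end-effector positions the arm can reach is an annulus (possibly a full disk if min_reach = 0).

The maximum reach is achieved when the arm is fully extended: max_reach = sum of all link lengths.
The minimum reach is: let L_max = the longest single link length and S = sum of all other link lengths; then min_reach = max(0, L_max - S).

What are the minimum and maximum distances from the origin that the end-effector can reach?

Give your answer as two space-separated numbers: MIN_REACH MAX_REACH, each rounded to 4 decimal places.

Answer: 0.0000 27.8000

Derivation:
Link lengths: [11.2, 2.9, 8.2, 5.5]
max_reach = 11.2 + 2.9 + 8.2 + 5.5 = 27.8
L_max = max([11.2, 2.9, 8.2, 5.5]) = 11.2
S (sum of others) = 27.8 - 11.2 = 16.6
min_reach = max(0, 11.2 - 16.6) = max(0, -5.4) = 0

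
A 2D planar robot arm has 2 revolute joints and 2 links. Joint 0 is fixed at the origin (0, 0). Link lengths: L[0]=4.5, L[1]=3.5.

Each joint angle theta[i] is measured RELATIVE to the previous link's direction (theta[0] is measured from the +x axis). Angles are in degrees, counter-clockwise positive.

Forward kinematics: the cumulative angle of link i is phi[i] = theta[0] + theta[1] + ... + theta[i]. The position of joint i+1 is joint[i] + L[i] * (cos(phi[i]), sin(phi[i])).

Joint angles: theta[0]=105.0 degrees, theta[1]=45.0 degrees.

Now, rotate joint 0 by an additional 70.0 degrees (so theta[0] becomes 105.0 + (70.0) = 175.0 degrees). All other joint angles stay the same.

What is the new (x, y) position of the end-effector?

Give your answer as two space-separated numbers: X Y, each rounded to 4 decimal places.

joint[0] = (0.0000, 0.0000)  (base)
link 0: phi[0] = 175 = 175 deg
  cos(175 deg) = -0.9962, sin(175 deg) = 0.0872
  joint[1] = (0.0000, 0.0000) + 4.5 * (-0.9962, 0.0872) = (0.0000 + -4.4829, 0.0000 + 0.3922) = (-4.4829, 0.3922)
link 1: phi[1] = 175 + 45 = 220 deg
  cos(220 deg) = -0.7660, sin(220 deg) = -0.6428
  joint[2] = (-4.4829, 0.3922) + 3.5 * (-0.7660, -0.6428) = (-4.4829 + -2.6812, 0.3922 + -2.2498) = (-7.1640, -1.8576)
End effector: (-7.1640, -1.8576)

Answer: -7.1640 -1.8576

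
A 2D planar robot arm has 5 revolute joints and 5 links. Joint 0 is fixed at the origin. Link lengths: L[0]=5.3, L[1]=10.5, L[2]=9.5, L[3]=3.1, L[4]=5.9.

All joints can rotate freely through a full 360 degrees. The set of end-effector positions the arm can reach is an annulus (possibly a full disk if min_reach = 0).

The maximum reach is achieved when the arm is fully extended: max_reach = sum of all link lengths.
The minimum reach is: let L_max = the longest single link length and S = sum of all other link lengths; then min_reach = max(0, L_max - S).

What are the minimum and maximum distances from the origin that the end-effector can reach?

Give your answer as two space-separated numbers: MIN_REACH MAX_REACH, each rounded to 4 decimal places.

Link lengths: [5.3, 10.5, 9.5, 3.1, 5.9]
max_reach = 5.3 + 10.5 + 9.5 + 3.1 + 5.9 = 34.3
L_max = max([5.3, 10.5, 9.5, 3.1, 5.9]) = 10.5
S (sum of others) = 34.3 - 10.5 = 23.8
min_reach = max(0, 10.5 - 23.8) = max(0, -13.3) = 0

Answer: 0.0000 34.3000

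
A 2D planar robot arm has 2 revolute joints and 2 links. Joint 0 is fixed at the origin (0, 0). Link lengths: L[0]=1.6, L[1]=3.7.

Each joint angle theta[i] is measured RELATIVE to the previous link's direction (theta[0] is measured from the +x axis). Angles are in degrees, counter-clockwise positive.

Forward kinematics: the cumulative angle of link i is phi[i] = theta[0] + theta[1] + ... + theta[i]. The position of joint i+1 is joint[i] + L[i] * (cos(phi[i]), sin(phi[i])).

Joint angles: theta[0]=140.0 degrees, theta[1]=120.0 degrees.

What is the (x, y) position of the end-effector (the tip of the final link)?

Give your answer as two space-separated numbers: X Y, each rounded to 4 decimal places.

joint[0] = (0.0000, 0.0000)  (base)
link 0: phi[0] = 140 = 140 deg
  cos(140 deg) = -0.7660, sin(140 deg) = 0.6428
  joint[1] = (0.0000, 0.0000) + 1.6 * (-0.7660, 0.6428) = (0.0000 + -1.2257, 0.0000 + 1.0285) = (-1.2257, 1.0285)
link 1: phi[1] = 140 + 120 = 260 deg
  cos(260 deg) = -0.1736, sin(260 deg) = -0.9848
  joint[2] = (-1.2257, 1.0285) + 3.7 * (-0.1736, -0.9848) = (-1.2257 + -0.6425, 1.0285 + -3.6438) = (-1.8682, -2.6153)
End effector: (-1.8682, -2.6153)

Answer: -1.8682 -2.6153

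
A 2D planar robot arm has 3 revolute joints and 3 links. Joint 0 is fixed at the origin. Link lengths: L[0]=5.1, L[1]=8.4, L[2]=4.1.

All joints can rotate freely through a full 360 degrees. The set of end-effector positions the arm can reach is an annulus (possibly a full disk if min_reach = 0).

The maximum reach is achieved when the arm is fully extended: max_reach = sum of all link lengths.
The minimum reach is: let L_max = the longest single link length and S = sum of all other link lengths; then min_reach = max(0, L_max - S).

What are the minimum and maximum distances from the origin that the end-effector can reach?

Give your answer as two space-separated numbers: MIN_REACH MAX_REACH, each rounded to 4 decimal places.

Answer: 0.0000 17.6000

Derivation:
Link lengths: [5.1, 8.4, 4.1]
max_reach = 5.1 + 8.4 + 4.1 = 17.6
L_max = max([5.1, 8.4, 4.1]) = 8.4
S (sum of others) = 17.6 - 8.4 = 9.2
min_reach = max(0, 8.4 - 9.2) = max(0, -0.8) = 0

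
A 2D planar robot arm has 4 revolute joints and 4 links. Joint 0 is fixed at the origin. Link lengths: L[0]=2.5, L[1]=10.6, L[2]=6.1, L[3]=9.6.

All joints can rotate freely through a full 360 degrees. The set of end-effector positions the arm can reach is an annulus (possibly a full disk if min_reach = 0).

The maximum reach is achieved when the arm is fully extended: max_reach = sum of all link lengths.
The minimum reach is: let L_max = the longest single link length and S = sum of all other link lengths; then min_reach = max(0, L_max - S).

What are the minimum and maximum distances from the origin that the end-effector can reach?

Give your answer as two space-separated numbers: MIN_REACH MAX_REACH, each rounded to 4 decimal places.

Answer: 0.0000 28.8000

Derivation:
Link lengths: [2.5, 10.6, 6.1, 9.6]
max_reach = 2.5 + 10.6 + 6.1 + 9.6 = 28.8
L_max = max([2.5, 10.6, 6.1, 9.6]) = 10.6
S (sum of others) = 28.8 - 10.6 = 18.2
min_reach = max(0, 10.6 - 18.2) = max(0, -7.6) = 0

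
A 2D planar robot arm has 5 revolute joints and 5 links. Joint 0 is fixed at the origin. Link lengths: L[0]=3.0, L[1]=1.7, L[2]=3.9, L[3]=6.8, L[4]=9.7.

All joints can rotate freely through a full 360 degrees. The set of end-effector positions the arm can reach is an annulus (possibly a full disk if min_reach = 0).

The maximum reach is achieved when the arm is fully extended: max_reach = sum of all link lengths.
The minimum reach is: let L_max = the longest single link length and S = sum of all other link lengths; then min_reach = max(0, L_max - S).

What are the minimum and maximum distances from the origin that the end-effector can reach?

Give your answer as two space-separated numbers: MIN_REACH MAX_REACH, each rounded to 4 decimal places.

Link lengths: [3.0, 1.7, 3.9, 6.8, 9.7]
max_reach = 3 + 1.7 + 3.9 + 6.8 + 9.7 = 25.1
L_max = max([3.0, 1.7, 3.9, 6.8, 9.7]) = 9.7
S (sum of others) = 25.1 - 9.7 = 15.4
min_reach = max(0, 9.7 - 15.4) = max(0, -5.7) = 0

Answer: 0.0000 25.1000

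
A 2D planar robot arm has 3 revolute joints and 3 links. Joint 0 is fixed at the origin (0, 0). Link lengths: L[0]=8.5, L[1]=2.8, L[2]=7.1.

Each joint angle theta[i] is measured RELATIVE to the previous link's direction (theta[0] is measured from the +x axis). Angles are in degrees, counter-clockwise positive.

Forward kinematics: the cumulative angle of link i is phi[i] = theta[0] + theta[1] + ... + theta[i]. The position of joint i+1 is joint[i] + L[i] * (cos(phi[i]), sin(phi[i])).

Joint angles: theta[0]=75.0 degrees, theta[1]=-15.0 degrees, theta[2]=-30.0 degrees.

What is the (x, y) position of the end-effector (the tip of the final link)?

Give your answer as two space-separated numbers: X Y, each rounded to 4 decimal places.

Answer: 9.7487 14.1852

Derivation:
joint[0] = (0.0000, 0.0000)  (base)
link 0: phi[0] = 75 = 75 deg
  cos(75 deg) = 0.2588, sin(75 deg) = 0.9659
  joint[1] = (0.0000, 0.0000) + 8.5 * (0.2588, 0.9659) = (0.0000 + 2.2000, 0.0000 + 8.2104) = (2.2000, 8.2104)
link 1: phi[1] = 75 + -15 = 60 deg
  cos(60 deg) = 0.5000, sin(60 deg) = 0.8660
  joint[2] = (2.2000, 8.2104) + 2.8 * (0.5000, 0.8660) = (2.2000 + 1.4000, 8.2104 + 2.4249) = (3.6000, 10.6352)
link 2: phi[2] = 75 + -15 + -30 = 30 deg
  cos(30 deg) = 0.8660, sin(30 deg) = 0.5000
  joint[3] = (3.6000, 10.6352) + 7.1 * (0.8660, 0.5000) = (3.6000 + 6.1488, 10.6352 + 3.5500) = (9.7487, 14.1852)
End effector: (9.7487, 14.1852)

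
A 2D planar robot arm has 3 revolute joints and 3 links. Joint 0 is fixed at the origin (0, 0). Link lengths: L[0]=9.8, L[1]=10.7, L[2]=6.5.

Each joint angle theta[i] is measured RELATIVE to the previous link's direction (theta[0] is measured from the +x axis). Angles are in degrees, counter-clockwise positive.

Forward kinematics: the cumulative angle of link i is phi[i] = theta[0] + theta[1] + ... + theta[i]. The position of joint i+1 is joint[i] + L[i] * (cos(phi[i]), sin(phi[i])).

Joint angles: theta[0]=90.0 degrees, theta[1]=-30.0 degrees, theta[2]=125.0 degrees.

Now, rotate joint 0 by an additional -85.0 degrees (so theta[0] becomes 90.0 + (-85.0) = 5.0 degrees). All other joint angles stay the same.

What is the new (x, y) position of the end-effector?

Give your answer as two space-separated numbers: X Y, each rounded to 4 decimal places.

joint[0] = (0.0000, 0.0000)  (base)
link 0: phi[0] = 5 = 5 deg
  cos(5 deg) = 0.9962, sin(5 deg) = 0.0872
  joint[1] = (0.0000, 0.0000) + 9.8 * (0.9962, 0.0872) = (0.0000 + 9.7627, 0.0000 + 0.8541) = (9.7627, 0.8541)
link 1: phi[1] = 5 + -30 = -25 deg
  cos(-25 deg) = 0.9063, sin(-25 deg) = -0.4226
  joint[2] = (9.7627, 0.8541) + 10.7 * (0.9063, -0.4226) = (9.7627 + 9.6975, 0.8541 + -4.5220) = (19.4602, -3.6679)
link 2: phi[2] = 5 + -30 + 125 = 100 deg
  cos(100 deg) = -0.1736, sin(100 deg) = 0.9848
  joint[3] = (19.4602, -3.6679) + 6.5 * (-0.1736, 0.9848) = (19.4602 + -1.1287, -3.6679 + 6.4013) = (18.3315, 2.7334)
End effector: (18.3315, 2.7334)

Answer: 18.3315 2.7334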